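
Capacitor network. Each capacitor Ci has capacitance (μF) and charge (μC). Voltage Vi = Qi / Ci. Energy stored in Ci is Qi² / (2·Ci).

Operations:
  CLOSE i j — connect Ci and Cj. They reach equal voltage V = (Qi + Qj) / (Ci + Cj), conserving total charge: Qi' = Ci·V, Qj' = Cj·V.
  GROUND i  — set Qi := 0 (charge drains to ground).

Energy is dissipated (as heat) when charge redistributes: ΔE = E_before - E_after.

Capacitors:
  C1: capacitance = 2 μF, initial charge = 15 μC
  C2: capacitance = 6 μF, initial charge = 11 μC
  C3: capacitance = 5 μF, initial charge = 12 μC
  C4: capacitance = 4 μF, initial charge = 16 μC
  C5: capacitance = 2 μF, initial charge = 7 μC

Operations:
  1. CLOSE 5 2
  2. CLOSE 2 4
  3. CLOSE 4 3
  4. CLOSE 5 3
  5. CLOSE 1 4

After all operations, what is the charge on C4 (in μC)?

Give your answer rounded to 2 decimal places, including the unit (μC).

Initial: C1(2μF, Q=15μC, V=7.50V), C2(6μF, Q=11μC, V=1.83V), C3(5μF, Q=12μC, V=2.40V), C4(4μF, Q=16μC, V=4.00V), C5(2μF, Q=7μC, V=3.50V)
Op 1: CLOSE 5-2: Q_total=18.00, C_total=8.00, V=2.25; Q5=4.50, Q2=13.50; dissipated=2.083
Op 2: CLOSE 2-4: Q_total=29.50, C_total=10.00, V=2.95; Q2=17.70, Q4=11.80; dissipated=3.675
Op 3: CLOSE 4-3: Q_total=23.80, C_total=9.00, V=2.64; Q4=10.58, Q3=13.22; dissipated=0.336
Op 4: CLOSE 5-3: Q_total=17.72, C_total=7.00, V=2.53; Q5=5.06, Q3=12.66; dissipated=0.111
Op 5: CLOSE 1-4: Q_total=25.58, C_total=6.00, V=4.26; Q1=8.53, Q4=17.05; dissipated=15.718
Final charges: Q1=8.53, Q2=17.70, Q3=12.66, Q4=17.05, Q5=5.06

Answer: 17.05 μC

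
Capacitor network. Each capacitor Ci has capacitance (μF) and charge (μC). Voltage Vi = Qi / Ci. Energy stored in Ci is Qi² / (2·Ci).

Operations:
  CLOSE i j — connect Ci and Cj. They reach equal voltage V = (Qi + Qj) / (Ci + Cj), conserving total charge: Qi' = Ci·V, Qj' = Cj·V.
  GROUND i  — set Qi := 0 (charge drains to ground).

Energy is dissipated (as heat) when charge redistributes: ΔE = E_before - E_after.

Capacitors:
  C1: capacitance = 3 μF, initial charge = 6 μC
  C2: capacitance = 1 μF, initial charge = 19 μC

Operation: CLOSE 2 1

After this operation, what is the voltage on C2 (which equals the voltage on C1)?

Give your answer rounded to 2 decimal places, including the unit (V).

Initial: C1(3μF, Q=6μC, V=2.00V), C2(1μF, Q=19μC, V=19.00V)
Op 1: CLOSE 2-1: Q_total=25.00, C_total=4.00, V=6.25; Q2=6.25, Q1=18.75; dissipated=108.375

Answer: 6.25 V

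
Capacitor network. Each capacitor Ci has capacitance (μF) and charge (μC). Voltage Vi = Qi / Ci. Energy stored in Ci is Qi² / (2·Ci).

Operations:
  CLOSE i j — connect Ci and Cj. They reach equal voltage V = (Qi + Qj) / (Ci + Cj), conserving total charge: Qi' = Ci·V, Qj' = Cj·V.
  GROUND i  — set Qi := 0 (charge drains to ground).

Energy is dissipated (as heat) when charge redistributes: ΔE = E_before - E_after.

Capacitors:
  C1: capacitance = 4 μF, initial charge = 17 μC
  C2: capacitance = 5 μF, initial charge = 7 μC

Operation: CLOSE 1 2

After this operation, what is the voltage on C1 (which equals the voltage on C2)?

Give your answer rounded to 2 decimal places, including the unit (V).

Initial: C1(4μF, Q=17μC, V=4.25V), C2(5μF, Q=7μC, V=1.40V)
Op 1: CLOSE 1-2: Q_total=24.00, C_total=9.00, V=2.67; Q1=10.67, Q2=13.33; dissipated=9.025

Answer: 2.67 V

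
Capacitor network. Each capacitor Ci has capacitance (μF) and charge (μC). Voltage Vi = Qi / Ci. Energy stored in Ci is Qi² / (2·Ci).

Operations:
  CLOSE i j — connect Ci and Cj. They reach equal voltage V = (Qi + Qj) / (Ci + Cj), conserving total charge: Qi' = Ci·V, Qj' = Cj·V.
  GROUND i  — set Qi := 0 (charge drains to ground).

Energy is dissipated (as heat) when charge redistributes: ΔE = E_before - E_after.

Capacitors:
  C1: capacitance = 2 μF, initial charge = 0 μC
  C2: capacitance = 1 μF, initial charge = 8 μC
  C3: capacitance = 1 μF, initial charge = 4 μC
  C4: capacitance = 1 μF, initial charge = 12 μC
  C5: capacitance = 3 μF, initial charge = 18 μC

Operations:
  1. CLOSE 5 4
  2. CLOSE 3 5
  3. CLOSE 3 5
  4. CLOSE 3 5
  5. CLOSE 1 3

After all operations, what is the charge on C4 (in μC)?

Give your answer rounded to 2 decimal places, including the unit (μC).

Initial: C1(2μF, Q=0μC, V=0.00V), C2(1μF, Q=8μC, V=8.00V), C3(1μF, Q=4μC, V=4.00V), C4(1μF, Q=12μC, V=12.00V), C5(3μF, Q=18μC, V=6.00V)
Op 1: CLOSE 5-4: Q_total=30.00, C_total=4.00, V=7.50; Q5=22.50, Q4=7.50; dissipated=13.500
Op 2: CLOSE 3-5: Q_total=26.50, C_total=4.00, V=6.62; Q3=6.62, Q5=19.88; dissipated=4.594
Op 3: CLOSE 3-5: Q_total=26.50, C_total=4.00, V=6.62; Q3=6.62, Q5=19.88; dissipated=0.000
Op 4: CLOSE 3-5: Q_total=26.50, C_total=4.00, V=6.62; Q3=6.62, Q5=19.88; dissipated=0.000
Op 5: CLOSE 1-3: Q_total=6.62, C_total=3.00, V=2.21; Q1=4.42, Q3=2.21; dissipated=14.630
Final charges: Q1=4.42, Q2=8.00, Q3=2.21, Q4=7.50, Q5=19.88

Answer: 7.50 μC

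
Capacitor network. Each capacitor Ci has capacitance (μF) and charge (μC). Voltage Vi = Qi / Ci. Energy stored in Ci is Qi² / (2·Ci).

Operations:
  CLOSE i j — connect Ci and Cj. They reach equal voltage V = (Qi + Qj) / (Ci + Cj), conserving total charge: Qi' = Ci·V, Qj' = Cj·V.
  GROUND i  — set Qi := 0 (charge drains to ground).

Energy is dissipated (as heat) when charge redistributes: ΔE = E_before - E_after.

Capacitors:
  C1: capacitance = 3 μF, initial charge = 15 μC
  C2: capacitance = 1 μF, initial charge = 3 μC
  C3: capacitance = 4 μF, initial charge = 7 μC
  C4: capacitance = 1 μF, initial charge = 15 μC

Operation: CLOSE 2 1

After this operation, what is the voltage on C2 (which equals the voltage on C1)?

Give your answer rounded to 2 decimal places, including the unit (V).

Initial: C1(3μF, Q=15μC, V=5.00V), C2(1μF, Q=3μC, V=3.00V), C3(4μF, Q=7μC, V=1.75V), C4(1μF, Q=15μC, V=15.00V)
Op 1: CLOSE 2-1: Q_total=18.00, C_total=4.00, V=4.50; Q2=4.50, Q1=13.50; dissipated=1.500

Answer: 4.50 V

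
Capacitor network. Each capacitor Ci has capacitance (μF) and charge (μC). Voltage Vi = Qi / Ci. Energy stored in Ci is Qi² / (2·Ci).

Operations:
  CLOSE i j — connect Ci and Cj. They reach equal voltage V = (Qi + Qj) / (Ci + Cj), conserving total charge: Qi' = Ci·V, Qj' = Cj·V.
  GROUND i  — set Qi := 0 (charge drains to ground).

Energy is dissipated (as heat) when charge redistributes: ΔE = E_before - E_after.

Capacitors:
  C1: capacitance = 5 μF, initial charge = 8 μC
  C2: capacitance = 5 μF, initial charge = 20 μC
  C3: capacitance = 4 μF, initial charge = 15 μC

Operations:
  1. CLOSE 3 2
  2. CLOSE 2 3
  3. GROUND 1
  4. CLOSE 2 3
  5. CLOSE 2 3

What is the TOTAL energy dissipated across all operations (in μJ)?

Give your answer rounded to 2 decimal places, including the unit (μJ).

Initial: C1(5μF, Q=8μC, V=1.60V), C2(5μF, Q=20μC, V=4.00V), C3(4μF, Q=15μC, V=3.75V)
Op 1: CLOSE 3-2: Q_total=35.00, C_total=9.00, V=3.89; Q3=15.56, Q2=19.44; dissipated=0.069
Op 2: CLOSE 2-3: Q_total=35.00, C_total=9.00, V=3.89; Q2=19.44, Q3=15.56; dissipated=0.000
Op 3: GROUND 1: Q1=0; energy lost=6.400
Op 4: CLOSE 2-3: Q_total=35.00, C_total=9.00, V=3.89; Q2=19.44, Q3=15.56; dissipated=0.000
Op 5: CLOSE 2-3: Q_total=35.00, C_total=9.00, V=3.89; Q2=19.44, Q3=15.56; dissipated=0.000
Total dissipated: 6.469 μJ

Answer: 6.47 μJ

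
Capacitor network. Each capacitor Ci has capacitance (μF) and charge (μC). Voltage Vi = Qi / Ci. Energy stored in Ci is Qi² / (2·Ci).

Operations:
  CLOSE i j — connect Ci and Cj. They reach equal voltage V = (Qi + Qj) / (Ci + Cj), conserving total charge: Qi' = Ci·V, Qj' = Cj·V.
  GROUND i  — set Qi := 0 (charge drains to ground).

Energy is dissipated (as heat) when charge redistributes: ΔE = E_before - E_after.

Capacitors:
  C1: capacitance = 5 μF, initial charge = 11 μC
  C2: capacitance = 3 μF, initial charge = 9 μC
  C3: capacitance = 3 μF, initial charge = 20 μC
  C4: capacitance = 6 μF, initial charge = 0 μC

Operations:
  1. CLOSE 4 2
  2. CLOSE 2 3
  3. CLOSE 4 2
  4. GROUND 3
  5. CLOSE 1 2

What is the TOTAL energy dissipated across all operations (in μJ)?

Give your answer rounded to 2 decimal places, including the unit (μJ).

Initial: C1(5μF, Q=11μC, V=2.20V), C2(3μF, Q=9μC, V=3.00V), C3(3μF, Q=20μC, V=6.67V), C4(6μF, Q=0μC, V=0.00V)
Op 1: CLOSE 4-2: Q_total=9.00, C_total=9.00, V=1.00; Q4=6.00, Q2=3.00; dissipated=9.000
Op 2: CLOSE 2-3: Q_total=23.00, C_total=6.00, V=3.83; Q2=11.50, Q3=11.50; dissipated=24.083
Op 3: CLOSE 4-2: Q_total=17.50, C_total=9.00, V=1.94; Q4=11.67, Q2=5.83; dissipated=8.028
Op 4: GROUND 3: Q3=0; energy lost=22.042
Op 5: CLOSE 1-2: Q_total=16.83, C_total=8.00, V=2.10; Q1=10.52, Q2=6.31; dissipated=0.061
Total dissipated: 63.214 μJ

Answer: 63.21 μJ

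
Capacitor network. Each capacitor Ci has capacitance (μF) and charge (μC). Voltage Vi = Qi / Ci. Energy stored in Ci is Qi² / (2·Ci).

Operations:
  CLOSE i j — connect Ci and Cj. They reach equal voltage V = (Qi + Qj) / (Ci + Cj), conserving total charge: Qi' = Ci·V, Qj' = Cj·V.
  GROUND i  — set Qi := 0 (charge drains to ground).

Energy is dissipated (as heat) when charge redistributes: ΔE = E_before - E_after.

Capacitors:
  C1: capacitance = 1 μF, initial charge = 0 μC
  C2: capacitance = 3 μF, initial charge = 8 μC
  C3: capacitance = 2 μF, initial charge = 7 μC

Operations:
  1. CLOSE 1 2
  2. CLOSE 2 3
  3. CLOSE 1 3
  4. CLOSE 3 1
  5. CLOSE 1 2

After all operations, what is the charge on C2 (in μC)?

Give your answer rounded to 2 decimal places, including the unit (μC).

Answer: 7.65 μC

Derivation:
Initial: C1(1μF, Q=0μC, V=0.00V), C2(3μF, Q=8μC, V=2.67V), C3(2μF, Q=7μC, V=3.50V)
Op 1: CLOSE 1-2: Q_total=8.00, C_total=4.00, V=2.00; Q1=2.00, Q2=6.00; dissipated=2.667
Op 2: CLOSE 2-3: Q_total=13.00, C_total=5.00, V=2.60; Q2=7.80, Q3=5.20; dissipated=1.350
Op 3: CLOSE 1-3: Q_total=7.20, C_total=3.00, V=2.40; Q1=2.40, Q3=4.80; dissipated=0.120
Op 4: CLOSE 3-1: Q_total=7.20, C_total=3.00, V=2.40; Q3=4.80, Q1=2.40; dissipated=0.000
Op 5: CLOSE 1-2: Q_total=10.20, C_total=4.00, V=2.55; Q1=2.55, Q2=7.65; dissipated=0.015
Final charges: Q1=2.55, Q2=7.65, Q3=4.80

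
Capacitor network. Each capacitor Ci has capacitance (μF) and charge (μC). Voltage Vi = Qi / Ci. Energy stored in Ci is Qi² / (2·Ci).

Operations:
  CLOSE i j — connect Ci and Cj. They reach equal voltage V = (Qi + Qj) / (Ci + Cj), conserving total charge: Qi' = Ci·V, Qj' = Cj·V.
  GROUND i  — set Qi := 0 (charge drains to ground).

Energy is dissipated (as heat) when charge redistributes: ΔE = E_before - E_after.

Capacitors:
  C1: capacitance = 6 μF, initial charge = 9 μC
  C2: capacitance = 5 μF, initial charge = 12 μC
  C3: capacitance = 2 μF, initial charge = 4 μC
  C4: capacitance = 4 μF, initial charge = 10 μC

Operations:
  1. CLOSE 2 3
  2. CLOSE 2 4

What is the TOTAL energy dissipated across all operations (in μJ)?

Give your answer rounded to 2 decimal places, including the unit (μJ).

Initial: C1(6μF, Q=9μC, V=1.50V), C2(5μF, Q=12μC, V=2.40V), C3(2μF, Q=4μC, V=2.00V), C4(4μF, Q=10μC, V=2.50V)
Op 1: CLOSE 2-3: Q_total=16.00, C_total=7.00, V=2.29; Q2=11.43, Q3=4.57; dissipated=0.114
Op 2: CLOSE 2-4: Q_total=21.43, C_total=9.00, V=2.38; Q2=11.90, Q4=9.52; dissipated=0.051
Total dissipated: 0.165 μJ

Answer: 0.17 μJ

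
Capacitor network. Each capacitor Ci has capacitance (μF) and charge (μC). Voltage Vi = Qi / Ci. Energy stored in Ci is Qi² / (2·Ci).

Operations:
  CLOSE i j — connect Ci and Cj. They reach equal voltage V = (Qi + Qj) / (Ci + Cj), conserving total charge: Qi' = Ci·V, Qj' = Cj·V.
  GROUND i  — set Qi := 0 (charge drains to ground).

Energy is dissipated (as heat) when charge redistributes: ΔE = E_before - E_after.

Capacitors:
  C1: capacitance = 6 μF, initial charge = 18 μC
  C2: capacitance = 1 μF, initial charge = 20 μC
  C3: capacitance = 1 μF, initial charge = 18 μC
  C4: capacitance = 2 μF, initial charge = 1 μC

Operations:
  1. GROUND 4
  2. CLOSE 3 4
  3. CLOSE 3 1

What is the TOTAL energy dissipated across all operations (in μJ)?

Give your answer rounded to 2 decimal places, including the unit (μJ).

Initial: C1(6μF, Q=18μC, V=3.00V), C2(1μF, Q=20μC, V=20.00V), C3(1μF, Q=18μC, V=18.00V), C4(2μF, Q=1μC, V=0.50V)
Op 1: GROUND 4: Q4=0; energy lost=0.250
Op 2: CLOSE 3-4: Q_total=18.00, C_total=3.00, V=6.00; Q3=6.00, Q4=12.00; dissipated=108.000
Op 3: CLOSE 3-1: Q_total=24.00, C_total=7.00, V=3.43; Q3=3.43, Q1=20.57; dissipated=3.857
Total dissipated: 112.107 μJ

Answer: 112.11 μJ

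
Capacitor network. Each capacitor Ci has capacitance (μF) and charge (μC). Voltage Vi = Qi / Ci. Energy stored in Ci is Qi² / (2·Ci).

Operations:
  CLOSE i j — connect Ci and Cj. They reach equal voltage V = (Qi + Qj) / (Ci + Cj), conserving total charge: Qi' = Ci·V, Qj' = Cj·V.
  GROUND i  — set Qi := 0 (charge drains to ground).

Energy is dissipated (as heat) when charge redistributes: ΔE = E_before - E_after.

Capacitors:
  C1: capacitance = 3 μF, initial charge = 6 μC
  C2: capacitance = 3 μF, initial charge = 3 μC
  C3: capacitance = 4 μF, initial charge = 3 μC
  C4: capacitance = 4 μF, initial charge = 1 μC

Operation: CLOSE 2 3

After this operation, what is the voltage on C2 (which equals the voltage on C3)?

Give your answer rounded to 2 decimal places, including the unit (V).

Answer: 0.86 V

Derivation:
Initial: C1(3μF, Q=6μC, V=2.00V), C2(3μF, Q=3μC, V=1.00V), C3(4μF, Q=3μC, V=0.75V), C4(4μF, Q=1μC, V=0.25V)
Op 1: CLOSE 2-3: Q_total=6.00, C_total=7.00, V=0.86; Q2=2.57, Q3=3.43; dissipated=0.054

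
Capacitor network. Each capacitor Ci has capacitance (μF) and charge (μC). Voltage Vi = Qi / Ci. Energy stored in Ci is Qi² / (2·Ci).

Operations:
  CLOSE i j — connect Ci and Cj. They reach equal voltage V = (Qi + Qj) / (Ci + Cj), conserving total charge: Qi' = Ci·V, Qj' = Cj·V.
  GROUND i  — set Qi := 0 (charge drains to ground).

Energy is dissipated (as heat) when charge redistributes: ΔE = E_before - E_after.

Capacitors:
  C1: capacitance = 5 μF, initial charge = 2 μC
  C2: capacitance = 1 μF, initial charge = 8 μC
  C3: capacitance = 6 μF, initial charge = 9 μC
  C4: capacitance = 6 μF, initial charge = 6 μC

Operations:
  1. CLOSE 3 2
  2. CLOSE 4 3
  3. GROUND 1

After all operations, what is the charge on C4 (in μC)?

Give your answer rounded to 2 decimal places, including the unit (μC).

Answer: 10.29 μC

Derivation:
Initial: C1(5μF, Q=2μC, V=0.40V), C2(1μF, Q=8μC, V=8.00V), C3(6μF, Q=9μC, V=1.50V), C4(6μF, Q=6μC, V=1.00V)
Op 1: CLOSE 3-2: Q_total=17.00, C_total=7.00, V=2.43; Q3=14.57, Q2=2.43; dissipated=18.107
Op 2: CLOSE 4-3: Q_total=20.57, C_total=12.00, V=1.71; Q4=10.29, Q3=10.29; dissipated=3.061
Op 3: GROUND 1: Q1=0; energy lost=0.400
Final charges: Q1=0.00, Q2=2.43, Q3=10.29, Q4=10.29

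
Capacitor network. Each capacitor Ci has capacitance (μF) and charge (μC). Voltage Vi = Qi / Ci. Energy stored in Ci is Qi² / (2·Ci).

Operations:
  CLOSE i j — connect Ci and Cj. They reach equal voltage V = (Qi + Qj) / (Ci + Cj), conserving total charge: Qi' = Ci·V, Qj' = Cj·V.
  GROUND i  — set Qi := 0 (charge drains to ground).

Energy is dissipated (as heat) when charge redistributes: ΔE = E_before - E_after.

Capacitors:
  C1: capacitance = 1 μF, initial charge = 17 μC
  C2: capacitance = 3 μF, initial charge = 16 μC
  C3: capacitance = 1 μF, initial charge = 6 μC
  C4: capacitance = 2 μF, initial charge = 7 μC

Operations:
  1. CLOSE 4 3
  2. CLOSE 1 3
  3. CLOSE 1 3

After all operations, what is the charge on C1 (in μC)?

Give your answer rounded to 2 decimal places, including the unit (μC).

Answer: 10.67 μC

Derivation:
Initial: C1(1μF, Q=17μC, V=17.00V), C2(3μF, Q=16μC, V=5.33V), C3(1μF, Q=6μC, V=6.00V), C4(2μF, Q=7μC, V=3.50V)
Op 1: CLOSE 4-3: Q_total=13.00, C_total=3.00, V=4.33; Q4=8.67, Q3=4.33; dissipated=2.083
Op 2: CLOSE 1-3: Q_total=21.33, C_total=2.00, V=10.67; Q1=10.67, Q3=10.67; dissipated=40.111
Op 3: CLOSE 1-3: Q_total=21.33, C_total=2.00, V=10.67; Q1=10.67, Q3=10.67; dissipated=0.000
Final charges: Q1=10.67, Q2=16.00, Q3=10.67, Q4=8.67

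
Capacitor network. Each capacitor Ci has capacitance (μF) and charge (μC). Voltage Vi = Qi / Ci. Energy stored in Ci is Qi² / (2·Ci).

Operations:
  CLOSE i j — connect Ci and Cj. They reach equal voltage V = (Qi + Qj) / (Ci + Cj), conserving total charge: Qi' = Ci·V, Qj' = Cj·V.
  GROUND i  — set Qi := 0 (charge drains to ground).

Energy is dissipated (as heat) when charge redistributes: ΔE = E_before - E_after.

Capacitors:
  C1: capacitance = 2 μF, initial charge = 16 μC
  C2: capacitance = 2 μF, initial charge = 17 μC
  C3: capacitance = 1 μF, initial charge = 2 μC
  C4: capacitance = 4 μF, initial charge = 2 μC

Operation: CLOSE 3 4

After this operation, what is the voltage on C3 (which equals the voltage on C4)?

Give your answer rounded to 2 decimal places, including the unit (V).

Answer: 0.80 V

Derivation:
Initial: C1(2μF, Q=16μC, V=8.00V), C2(2μF, Q=17μC, V=8.50V), C3(1μF, Q=2μC, V=2.00V), C4(4μF, Q=2μC, V=0.50V)
Op 1: CLOSE 3-4: Q_total=4.00, C_total=5.00, V=0.80; Q3=0.80, Q4=3.20; dissipated=0.900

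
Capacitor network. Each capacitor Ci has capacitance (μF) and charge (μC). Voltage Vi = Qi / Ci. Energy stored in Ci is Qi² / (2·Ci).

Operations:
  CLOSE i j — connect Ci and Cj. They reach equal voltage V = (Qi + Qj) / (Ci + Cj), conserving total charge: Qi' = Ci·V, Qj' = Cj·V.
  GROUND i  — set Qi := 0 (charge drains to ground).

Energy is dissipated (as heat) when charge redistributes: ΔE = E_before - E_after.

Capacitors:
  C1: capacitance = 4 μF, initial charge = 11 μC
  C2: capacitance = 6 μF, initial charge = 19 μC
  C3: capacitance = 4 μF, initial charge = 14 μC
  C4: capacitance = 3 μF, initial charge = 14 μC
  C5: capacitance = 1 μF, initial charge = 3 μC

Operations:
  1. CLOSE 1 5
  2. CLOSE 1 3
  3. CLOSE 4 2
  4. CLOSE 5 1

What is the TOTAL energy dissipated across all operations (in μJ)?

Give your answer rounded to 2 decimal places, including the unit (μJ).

Answer: 2.81 μJ

Derivation:
Initial: C1(4μF, Q=11μC, V=2.75V), C2(6μF, Q=19μC, V=3.17V), C3(4μF, Q=14μC, V=3.50V), C4(3μF, Q=14μC, V=4.67V), C5(1μF, Q=3μC, V=3.00V)
Op 1: CLOSE 1-5: Q_total=14.00, C_total=5.00, V=2.80; Q1=11.20, Q5=2.80; dissipated=0.025
Op 2: CLOSE 1-3: Q_total=25.20, C_total=8.00, V=3.15; Q1=12.60, Q3=12.60; dissipated=0.490
Op 3: CLOSE 4-2: Q_total=33.00, C_total=9.00, V=3.67; Q4=11.00, Q2=22.00; dissipated=2.250
Op 4: CLOSE 5-1: Q_total=15.40, C_total=5.00, V=3.08; Q5=3.08, Q1=12.32; dissipated=0.049
Total dissipated: 2.814 μJ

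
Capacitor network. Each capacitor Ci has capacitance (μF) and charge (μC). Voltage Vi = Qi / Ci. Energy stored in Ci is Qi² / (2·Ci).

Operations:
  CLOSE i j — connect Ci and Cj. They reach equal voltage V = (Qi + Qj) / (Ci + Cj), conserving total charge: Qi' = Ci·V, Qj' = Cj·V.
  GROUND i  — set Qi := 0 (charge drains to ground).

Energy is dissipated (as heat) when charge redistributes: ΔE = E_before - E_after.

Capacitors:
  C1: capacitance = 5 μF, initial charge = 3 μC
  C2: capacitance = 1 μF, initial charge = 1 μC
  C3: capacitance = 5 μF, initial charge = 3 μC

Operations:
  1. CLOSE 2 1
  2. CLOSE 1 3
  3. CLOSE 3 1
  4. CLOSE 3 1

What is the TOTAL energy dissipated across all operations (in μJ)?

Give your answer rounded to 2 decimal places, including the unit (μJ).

Initial: C1(5μF, Q=3μC, V=0.60V), C2(1μF, Q=1μC, V=1.00V), C3(5μF, Q=3μC, V=0.60V)
Op 1: CLOSE 2-1: Q_total=4.00, C_total=6.00, V=0.67; Q2=0.67, Q1=3.33; dissipated=0.067
Op 2: CLOSE 1-3: Q_total=6.33, C_total=10.00, V=0.63; Q1=3.17, Q3=3.17; dissipated=0.006
Op 3: CLOSE 3-1: Q_total=6.33, C_total=10.00, V=0.63; Q3=3.17, Q1=3.17; dissipated=0.000
Op 4: CLOSE 3-1: Q_total=6.33, C_total=10.00, V=0.63; Q3=3.17, Q1=3.17; dissipated=0.000
Total dissipated: 0.072 μJ

Answer: 0.07 μJ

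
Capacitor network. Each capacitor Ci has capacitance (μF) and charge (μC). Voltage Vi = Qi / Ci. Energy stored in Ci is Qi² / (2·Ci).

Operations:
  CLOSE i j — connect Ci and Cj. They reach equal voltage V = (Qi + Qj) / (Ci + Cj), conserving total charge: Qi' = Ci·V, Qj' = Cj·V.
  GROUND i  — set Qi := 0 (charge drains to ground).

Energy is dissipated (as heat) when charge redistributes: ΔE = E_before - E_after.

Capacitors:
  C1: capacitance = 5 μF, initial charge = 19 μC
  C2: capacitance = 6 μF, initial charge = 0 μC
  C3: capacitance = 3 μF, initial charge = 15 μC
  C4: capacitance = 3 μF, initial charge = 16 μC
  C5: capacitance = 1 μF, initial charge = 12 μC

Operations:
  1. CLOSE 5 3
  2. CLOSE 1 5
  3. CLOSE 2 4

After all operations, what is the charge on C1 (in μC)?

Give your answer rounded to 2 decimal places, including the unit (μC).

Answer: 21.46 μC

Derivation:
Initial: C1(5μF, Q=19μC, V=3.80V), C2(6μF, Q=0μC, V=0.00V), C3(3μF, Q=15μC, V=5.00V), C4(3μF, Q=16μC, V=5.33V), C5(1μF, Q=12μC, V=12.00V)
Op 1: CLOSE 5-3: Q_total=27.00, C_total=4.00, V=6.75; Q5=6.75, Q3=20.25; dissipated=18.375
Op 2: CLOSE 1-5: Q_total=25.75, C_total=6.00, V=4.29; Q1=21.46, Q5=4.29; dissipated=3.626
Op 3: CLOSE 2-4: Q_total=16.00, C_total=9.00, V=1.78; Q2=10.67, Q4=5.33; dissipated=28.444
Final charges: Q1=21.46, Q2=10.67, Q3=20.25, Q4=5.33, Q5=4.29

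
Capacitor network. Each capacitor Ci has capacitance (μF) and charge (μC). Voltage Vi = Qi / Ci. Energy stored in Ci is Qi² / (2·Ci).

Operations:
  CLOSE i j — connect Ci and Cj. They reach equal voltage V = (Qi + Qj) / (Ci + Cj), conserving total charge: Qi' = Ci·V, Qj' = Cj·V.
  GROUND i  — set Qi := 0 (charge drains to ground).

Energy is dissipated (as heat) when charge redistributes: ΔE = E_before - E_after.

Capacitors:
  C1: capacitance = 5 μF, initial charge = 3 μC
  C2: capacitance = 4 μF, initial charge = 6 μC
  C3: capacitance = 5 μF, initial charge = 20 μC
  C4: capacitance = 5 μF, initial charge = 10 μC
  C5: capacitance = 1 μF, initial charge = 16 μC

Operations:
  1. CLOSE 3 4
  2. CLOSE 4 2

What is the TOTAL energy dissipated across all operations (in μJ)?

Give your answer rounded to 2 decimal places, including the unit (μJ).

Answer: 7.50 μJ

Derivation:
Initial: C1(5μF, Q=3μC, V=0.60V), C2(4μF, Q=6μC, V=1.50V), C3(5μF, Q=20μC, V=4.00V), C4(5μF, Q=10μC, V=2.00V), C5(1μF, Q=16μC, V=16.00V)
Op 1: CLOSE 3-4: Q_total=30.00, C_total=10.00, V=3.00; Q3=15.00, Q4=15.00; dissipated=5.000
Op 2: CLOSE 4-2: Q_total=21.00, C_total=9.00, V=2.33; Q4=11.67, Q2=9.33; dissipated=2.500
Total dissipated: 7.500 μJ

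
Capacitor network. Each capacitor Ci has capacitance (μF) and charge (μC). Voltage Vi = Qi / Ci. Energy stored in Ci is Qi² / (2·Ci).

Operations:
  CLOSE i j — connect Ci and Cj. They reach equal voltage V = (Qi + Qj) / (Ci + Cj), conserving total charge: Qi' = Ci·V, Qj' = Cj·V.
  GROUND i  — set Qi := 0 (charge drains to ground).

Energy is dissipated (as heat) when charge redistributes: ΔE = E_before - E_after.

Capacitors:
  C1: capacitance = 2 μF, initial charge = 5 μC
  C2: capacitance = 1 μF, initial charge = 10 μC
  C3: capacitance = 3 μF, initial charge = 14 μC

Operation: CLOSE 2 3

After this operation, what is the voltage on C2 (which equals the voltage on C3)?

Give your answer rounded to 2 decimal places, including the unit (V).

Answer: 6.00 V

Derivation:
Initial: C1(2μF, Q=5μC, V=2.50V), C2(1μF, Q=10μC, V=10.00V), C3(3μF, Q=14μC, V=4.67V)
Op 1: CLOSE 2-3: Q_total=24.00, C_total=4.00, V=6.00; Q2=6.00, Q3=18.00; dissipated=10.667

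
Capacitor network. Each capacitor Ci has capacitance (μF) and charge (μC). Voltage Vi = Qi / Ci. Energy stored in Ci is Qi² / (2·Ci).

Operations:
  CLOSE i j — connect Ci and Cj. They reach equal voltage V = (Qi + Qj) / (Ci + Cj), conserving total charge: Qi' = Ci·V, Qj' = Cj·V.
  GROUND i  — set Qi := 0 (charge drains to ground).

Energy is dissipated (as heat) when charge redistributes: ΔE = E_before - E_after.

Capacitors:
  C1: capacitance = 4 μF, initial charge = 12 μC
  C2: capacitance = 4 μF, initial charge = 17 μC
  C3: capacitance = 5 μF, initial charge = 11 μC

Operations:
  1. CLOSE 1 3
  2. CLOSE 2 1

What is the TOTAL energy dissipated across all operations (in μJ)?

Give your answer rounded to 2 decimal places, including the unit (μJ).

Initial: C1(4μF, Q=12μC, V=3.00V), C2(4μF, Q=17μC, V=4.25V), C3(5μF, Q=11μC, V=2.20V)
Op 1: CLOSE 1-3: Q_total=23.00, C_total=9.00, V=2.56; Q1=10.22, Q3=12.78; dissipated=0.711
Op 2: CLOSE 2-1: Q_total=27.22, C_total=8.00, V=3.40; Q2=13.61, Q1=13.61; dissipated=2.871
Total dissipated: 3.582 μJ

Answer: 3.58 μJ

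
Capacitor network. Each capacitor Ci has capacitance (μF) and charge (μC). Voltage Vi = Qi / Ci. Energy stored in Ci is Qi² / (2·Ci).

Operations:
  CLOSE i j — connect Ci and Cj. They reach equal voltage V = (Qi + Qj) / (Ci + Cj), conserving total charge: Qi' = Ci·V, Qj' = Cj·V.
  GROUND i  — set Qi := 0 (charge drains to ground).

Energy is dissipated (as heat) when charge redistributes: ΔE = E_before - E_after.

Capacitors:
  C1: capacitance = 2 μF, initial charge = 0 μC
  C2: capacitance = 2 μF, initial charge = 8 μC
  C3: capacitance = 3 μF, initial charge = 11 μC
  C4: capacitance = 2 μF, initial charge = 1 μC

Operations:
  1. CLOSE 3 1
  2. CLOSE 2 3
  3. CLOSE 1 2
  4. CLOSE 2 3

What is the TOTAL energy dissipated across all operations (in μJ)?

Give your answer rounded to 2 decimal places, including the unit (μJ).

Initial: C1(2μF, Q=0μC, V=0.00V), C2(2μF, Q=8μC, V=4.00V), C3(3μF, Q=11μC, V=3.67V), C4(2μF, Q=1μC, V=0.50V)
Op 1: CLOSE 3-1: Q_total=11.00, C_total=5.00, V=2.20; Q3=6.60, Q1=4.40; dissipated=8.067
Op 2: CLOSE 2-3: Q_total=14.60, C_total=5.00, V=2.92; Q2=5.84, Q3=8.76; dissipated=1.944
Op 3: CLOSE 1-2: Q_total=10.24, C_total=4.00, V=2.56; Q1=5.12, Q2=5.12; dissipated=0.259
Op 4: CLOSE 2-3: Q_total=13.88, C_total=5.00, V=2.78; Q2=5.55, Q3=8.33; dissipated=0.078
Total dissipated: 10.348 μJ

Answer: 10.35 μJ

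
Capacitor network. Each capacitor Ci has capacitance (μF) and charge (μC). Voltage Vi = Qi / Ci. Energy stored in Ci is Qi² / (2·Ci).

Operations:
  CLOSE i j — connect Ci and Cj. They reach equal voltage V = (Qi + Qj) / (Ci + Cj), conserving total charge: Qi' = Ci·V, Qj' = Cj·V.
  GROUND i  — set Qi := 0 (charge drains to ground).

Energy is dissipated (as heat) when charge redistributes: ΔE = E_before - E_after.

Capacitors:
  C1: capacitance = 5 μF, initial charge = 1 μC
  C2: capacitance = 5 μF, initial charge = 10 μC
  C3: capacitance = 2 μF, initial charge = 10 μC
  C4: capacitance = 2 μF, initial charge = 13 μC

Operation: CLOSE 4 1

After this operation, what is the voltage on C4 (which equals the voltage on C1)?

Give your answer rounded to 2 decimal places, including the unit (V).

Answer: 2.00 V

Derivation:
Initial: C1(5μF, Q=1μC, V=0.20V), C2(5μF, Q=10μC, V=2.00V), C3(2μF, Q=10μC, V=5.00V), C4(2μF, Q=13μC, V=6.50V)
Op 1: CLOSE 4-1: Q_total=14.00, C_total=7.00, V=2.00; Q4=4.00, Q1=10.00; dissipated=28.350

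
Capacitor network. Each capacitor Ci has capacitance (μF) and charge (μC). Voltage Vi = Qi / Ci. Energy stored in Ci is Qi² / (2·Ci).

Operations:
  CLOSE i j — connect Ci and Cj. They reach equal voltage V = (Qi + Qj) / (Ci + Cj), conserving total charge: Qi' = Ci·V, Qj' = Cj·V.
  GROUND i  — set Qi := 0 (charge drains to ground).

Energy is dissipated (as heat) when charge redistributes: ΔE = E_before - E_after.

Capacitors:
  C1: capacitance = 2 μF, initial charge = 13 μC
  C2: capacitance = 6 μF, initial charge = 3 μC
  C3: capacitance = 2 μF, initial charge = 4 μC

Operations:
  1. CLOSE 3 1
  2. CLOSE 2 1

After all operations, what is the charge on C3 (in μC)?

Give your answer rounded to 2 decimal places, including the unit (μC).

Initial: C1(2μF, Q=13μC, V=6.50V), C2(6μF, Q=3μC, V=0.50V), C3(2μF, Q=4μC, V=2.00V)
Op 1: CLOSE 3-1: Q_total=17.00, C_total=4.00, V=4.25; Q3=8.50, Q1=8.50; dissipated=10.125
Op 2: CLOSE 2-1: Q_total=11.50, C_total=8.00, V=1.44; Q2=8.62, Q1=2.88; dissipated=10.547
Final charges: Q1=2.88, Q2=8.62, Q3=8.50

Answer: 8.50 μC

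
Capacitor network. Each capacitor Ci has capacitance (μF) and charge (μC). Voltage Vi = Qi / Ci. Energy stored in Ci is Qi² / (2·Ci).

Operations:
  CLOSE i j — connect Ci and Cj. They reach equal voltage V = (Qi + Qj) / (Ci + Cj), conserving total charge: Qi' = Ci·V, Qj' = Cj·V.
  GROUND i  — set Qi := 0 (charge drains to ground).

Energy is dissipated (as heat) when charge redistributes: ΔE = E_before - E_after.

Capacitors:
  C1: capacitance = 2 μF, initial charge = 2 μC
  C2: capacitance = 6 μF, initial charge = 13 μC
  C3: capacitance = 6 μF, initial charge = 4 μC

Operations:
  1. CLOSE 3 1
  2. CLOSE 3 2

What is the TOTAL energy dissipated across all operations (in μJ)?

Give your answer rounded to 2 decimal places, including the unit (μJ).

Answer: 3.09 μJ

Derivation:
Initial: C1(2μF, Q=2μC, V=1.00V), C2(6μF, Q=13μC, V=2.17V), C3(6μF, Q=4μC, V=0.67V)
Op 1: CLOSE 3-1: Q_total=6.00, C_total=8.00, V=0.75; Q3=4.50, Q1=1.50; dissipated=0.083
Op 2: CLOSE 3-2: Q_total=17.50, C_total=12.00, V=1.46; Q3=8.75, Q2=8.75; dissipated=3.010
Total dissipated: 3.094 μJ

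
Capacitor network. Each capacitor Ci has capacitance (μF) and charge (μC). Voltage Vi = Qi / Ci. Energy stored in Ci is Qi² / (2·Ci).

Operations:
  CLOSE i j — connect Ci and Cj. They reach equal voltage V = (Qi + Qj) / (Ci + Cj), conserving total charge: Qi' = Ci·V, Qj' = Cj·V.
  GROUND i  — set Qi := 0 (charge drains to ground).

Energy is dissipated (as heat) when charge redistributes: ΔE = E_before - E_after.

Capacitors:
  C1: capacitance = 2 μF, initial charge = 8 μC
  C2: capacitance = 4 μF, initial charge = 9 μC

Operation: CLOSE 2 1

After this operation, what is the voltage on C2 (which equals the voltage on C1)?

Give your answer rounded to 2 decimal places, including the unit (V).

Initial: C1(2μF, Q=8μC, V=4.00V), C2(4μF, Q=9μC, V=2.25V)
Op 1: CLOSE 2-1: Q_total=17.00, C_total=6.00, V=2.83; Q2=11.33, Q1=5.67; dissipated=2.042

Answer: 2.83 V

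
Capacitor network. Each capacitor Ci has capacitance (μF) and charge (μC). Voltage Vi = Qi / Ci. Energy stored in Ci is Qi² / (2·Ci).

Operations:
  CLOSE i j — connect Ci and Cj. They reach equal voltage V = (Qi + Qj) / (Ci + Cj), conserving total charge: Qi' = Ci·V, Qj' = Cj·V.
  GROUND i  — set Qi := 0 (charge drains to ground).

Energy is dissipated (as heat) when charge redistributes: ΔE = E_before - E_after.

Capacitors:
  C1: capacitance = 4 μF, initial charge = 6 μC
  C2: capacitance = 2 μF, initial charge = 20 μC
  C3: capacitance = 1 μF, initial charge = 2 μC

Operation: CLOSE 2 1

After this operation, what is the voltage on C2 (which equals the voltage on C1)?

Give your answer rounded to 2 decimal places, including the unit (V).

Initial: C1(4μF, Q=6μC, V=1.50V), C2(2μF, Q=20μC, V=10.00V), C3(1μF, Q=2μC, V=2.00V)
Op 1: CLOSE 2-1: Q_total=26.00, C_total=6.00, V=4.33; Q2=8.67, Q1=17.33; dissipated=48.167

Answer: 4.33 V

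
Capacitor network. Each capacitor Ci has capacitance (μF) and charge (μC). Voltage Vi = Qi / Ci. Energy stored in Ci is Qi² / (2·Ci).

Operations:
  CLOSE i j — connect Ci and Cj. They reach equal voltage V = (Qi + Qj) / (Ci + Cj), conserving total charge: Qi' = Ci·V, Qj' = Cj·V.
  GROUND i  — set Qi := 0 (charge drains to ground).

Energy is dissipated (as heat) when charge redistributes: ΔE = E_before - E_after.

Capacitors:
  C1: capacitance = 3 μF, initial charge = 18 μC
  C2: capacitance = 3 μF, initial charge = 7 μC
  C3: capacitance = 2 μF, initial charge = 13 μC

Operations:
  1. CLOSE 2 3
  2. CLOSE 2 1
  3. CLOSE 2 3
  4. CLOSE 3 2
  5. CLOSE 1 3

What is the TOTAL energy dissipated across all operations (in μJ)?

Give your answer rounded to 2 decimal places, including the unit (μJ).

Initial: C1(3μF, Q=18μC, V=6.00V), C2(3μF, Q=7μC, V=2.33V), C3(2μF, Q=13μC, V=6.50V)
Op 1: CLOSE 2-3: Q_total=20.00, C_total=5.00, V=4.00; Q2=12.00, Q3=8.00; dissipated=10.417
Op 2: CLOSE 2-1: Q_total=30.00, C_total=6.00, V=5.00; Q2=15.00, Q1=15.00; dissipated=3.000
Op 3: CLOSE 2-3: Q_total=23.00, C_total=5.00, V=4.60; Q2=13.80, Q3=9.20; dissipated=0.600
Op 4: CLOSE 3-2: Q_total=23.00, C_total=5.00, V=4.60; Q3=9.20, Q2=13.80; dissipated=0.000
Op 5: CLOSE 1-3: Q_total=24.20, C_total=5.00, V=4.84; Q1=14.52, Q3=9.68; dissipated=0.096
Total dissipated: 14.113 μJ

Answer: 14.11 μJ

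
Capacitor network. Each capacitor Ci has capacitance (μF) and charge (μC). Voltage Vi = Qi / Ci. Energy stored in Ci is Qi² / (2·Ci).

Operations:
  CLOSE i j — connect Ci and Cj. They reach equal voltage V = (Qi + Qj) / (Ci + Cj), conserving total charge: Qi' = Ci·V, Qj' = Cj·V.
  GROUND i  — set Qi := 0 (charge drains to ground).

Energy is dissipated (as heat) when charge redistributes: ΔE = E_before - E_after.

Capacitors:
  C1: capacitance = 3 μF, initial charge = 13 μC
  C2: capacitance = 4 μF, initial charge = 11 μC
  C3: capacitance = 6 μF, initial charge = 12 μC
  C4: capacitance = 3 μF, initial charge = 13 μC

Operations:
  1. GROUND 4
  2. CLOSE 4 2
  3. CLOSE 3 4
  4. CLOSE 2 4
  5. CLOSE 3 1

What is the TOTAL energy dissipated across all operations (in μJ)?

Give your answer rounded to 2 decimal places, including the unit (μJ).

Answer: 41.03 μJ

Derivation:
Initial: C1(3μF, Q=13μC, V=4.33V), C2(4μF, Q=11μC, V=2.75V), C3(6μF, Q=12μC, V=2.00V), C4(3μF, Q=13μC, V=4.33V)
Op 1: GROUND 4: Q4=0; energy lost=28.167
Op 2: CLOSE 4-2: Q_total=11.00, C_total=7.00, V=1.57; Q4=4.71, Q2=6.29; dissipated=6.482
Op 3: CLOSE 3-4: Q_total=16.71, C_total=9.00, V=1.86; Q3=11.14, Q4=5.57; dissipated=0.184
Op 4: CLOSE 2-4: Q_total=11.86, C_total=7.00, V=1.69; Q2=6.78, Q4=5.08; dissipated=0.070
Op 5: CLOSE 3-1: Q_total=24.14, C_total=9.00, V=2.68; Q3=16.10, Q1=8.05; dissipated=6.132
Total dissipated: 41.034 μJ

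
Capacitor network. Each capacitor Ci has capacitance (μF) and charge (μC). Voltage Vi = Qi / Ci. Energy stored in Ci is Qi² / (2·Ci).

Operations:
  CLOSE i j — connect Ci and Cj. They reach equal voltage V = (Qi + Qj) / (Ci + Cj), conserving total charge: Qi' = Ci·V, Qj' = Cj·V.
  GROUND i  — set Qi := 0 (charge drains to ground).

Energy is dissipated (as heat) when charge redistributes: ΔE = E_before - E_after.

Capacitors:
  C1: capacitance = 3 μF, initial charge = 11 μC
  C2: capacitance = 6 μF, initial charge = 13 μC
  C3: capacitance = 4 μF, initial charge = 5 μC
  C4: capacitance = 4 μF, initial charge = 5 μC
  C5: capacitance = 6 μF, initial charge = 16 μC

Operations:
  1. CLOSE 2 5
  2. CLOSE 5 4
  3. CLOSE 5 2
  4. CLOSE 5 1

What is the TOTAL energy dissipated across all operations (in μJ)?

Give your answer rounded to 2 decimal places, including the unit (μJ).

Initial: C1(3μF, Q=11μC, V=3.67V), C2(6μF, Q=13μC, V=2.17V), C3(4μF, Q=5μC, V=1.25V), C4(4μF, Q=5μC, V=1.25V), C5(6μF, Q=16μC, V=2.67V)
Op 1: CLOSE 2-5: Q_total=29.00, C_total=12.00, V=2.42; Q2=14.50, Q5=14.50; dissipated=0.375
Op 2: CLOSE 5-4: Q_total=19.50, C_total=10.00, V=1.95; Q5=11.70, Q4=7.80; dissipated=1.633
Op 3: CLOSE 5-2: Q_total=26.20, C_total=12.00, V=2.18; Q5=13.10, Q2=13.10; dissipated=0.327
Op 4: CLOSE 5-1: Q_total=24.10, C_total=9.00, V=2.68; Q5=16.07, Q1=8.03; dissipated=2.200
Total dissipated: 4.535 μJ

Answer: 4.54 μJ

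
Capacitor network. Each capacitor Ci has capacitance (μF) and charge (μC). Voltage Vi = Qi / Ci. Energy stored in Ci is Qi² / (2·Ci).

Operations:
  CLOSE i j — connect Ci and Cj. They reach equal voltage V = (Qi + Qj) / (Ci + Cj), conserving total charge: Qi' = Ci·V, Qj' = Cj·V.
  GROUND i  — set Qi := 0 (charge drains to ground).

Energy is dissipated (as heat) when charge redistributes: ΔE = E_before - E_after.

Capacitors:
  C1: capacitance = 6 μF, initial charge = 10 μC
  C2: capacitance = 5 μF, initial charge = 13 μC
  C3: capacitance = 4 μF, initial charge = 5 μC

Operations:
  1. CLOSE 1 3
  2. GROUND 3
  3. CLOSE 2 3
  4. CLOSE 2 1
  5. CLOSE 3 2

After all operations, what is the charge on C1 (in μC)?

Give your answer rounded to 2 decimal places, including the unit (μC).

Answer: 8.85 μC

Derivation:
Initial: C1(6μF, Q=10μC, V=1.67V), C2(5μF, Q=13μC, V=2.60V), C3(4μF, Q=5μC, V=1.25V)
Op 1: CLOSE 1-3: Q_total=15.00, C_total=10.00, V=1.50; Q1=9.00, Q3=6.00; dissipated=0.208
Op 2: GROUND 3: Q3=0; energy lost=4.500
Op 3: CLOSE 2-3: Q_total=13.00, C_total=9.00, V=1.44; Q2=7.22, Q3=5.78; dissipated=7.511
Op 4: CLOSE 2-1: Q_total=16.22, C_total=11.00, V=1.47; Q2=7.37, Q1=8.85; dissipated=0.004
Op 5: CLOSE 3-2: Q_total=13.15, C_total=9.00, V=1.46; Q3=5.85, Q2=7.31; dissipated=0.001
Final charges: Q1=8.85, Q2=7.31, Q3=5.85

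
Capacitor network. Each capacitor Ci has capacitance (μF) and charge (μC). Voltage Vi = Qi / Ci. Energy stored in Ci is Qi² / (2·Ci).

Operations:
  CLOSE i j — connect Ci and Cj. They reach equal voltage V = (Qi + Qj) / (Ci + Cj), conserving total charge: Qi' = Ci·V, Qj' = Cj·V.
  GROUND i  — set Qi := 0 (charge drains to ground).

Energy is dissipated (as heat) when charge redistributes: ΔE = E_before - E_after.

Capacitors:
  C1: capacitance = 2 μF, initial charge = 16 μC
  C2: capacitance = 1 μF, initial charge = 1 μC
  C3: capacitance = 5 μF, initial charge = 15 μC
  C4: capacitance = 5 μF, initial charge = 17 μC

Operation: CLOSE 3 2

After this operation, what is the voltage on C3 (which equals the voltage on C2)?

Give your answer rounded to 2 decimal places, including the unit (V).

Answer: 2.67 V

Derivation:
Initial: C1(2μF, Q=16μC, V=8.00V), C2(1μF, Q=1μC, V=1.00V), C3(5μF, Q=15μC, V=3.00V), C4(5μF, Q=17μC, V=3.40V)
Op 1: CLOSE 3-2: Q_total=16.00, C_total=6.00, V=2.67; Q3=13.33, Q2=2.67; dissipated=1.667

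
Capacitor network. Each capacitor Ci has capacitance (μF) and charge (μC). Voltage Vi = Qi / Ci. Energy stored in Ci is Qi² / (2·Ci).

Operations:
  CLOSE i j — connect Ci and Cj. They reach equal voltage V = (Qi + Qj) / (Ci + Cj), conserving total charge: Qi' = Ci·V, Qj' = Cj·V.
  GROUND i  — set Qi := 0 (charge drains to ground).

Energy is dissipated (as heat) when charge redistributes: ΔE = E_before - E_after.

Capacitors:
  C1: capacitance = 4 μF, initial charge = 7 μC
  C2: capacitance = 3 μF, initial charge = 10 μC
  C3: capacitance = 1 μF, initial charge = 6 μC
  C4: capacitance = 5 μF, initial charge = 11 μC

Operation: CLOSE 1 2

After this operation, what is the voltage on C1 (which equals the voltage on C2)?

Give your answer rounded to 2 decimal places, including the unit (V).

Initial: C1(4μF, Q=7μC, V=1.75V), C2(3μF, Q=10μC, V=3.33V), C3(1μF, Q=6μC, V=6.00V), C4(5μF, Q=11μC, V=2.20V)
Op 1: CLOSE 1-2: Q_total=17.00, C_total=7.00, V=2.43; Q1=9.71, Q2=7.29; dissipated=2.149

Answer: 2.43 V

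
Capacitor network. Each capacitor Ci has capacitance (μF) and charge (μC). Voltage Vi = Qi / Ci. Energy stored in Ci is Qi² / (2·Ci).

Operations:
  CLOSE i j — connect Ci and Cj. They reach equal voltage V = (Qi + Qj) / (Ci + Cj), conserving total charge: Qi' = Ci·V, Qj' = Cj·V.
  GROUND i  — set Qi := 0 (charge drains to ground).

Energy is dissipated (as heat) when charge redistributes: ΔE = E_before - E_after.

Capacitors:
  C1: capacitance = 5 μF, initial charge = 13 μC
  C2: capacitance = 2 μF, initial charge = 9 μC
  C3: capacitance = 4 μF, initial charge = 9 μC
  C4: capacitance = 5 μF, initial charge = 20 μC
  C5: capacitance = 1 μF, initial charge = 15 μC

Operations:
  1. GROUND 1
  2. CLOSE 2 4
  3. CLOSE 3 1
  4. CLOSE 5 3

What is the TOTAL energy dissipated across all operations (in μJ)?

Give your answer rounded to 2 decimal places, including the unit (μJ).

Answer: 101.10 μJ

Derivation:
Initial: C1(5μF, Q=13μC, V=2.60V), C2(2μF, Q=9μC, V=4.50V), C3(4μF, Q=9μC, V=2.25V), C4(5μF, Q=20μC, V=4.00V), C5(1μF, Q=15μC, V=15.00V)
Op 1: GROUND 1: Q1=0; energy lost=16.900
Op 2: CLOSE 2-4: Q_total=29.00, C_total=7.00, V=4.14; Q2=8.29, Q4=20.71; dissipated=0.179
Op 3: CLOSE 3-1: Q_total=9.00, C_total=9.00, V=1.00; Q3=4.00, Q1=5.00; dissipated=5.625
Op 4: CLOSE 5-3: Q_total=19.00, C_total=5.00, V=3.80; Q5=3.80, Q3=15.20; dissipated=78.400
Total dissipated: 101.104 μJ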